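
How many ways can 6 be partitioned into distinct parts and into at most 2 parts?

3

Listing the qualifying partitions of 6:
6
1 + 5
2 + 4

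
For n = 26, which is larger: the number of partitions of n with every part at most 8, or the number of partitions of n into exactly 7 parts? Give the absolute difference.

997

Partitions of 26 with every part at most 8: 1297.
Partitions of 26 into exactly 7 parts: 300.
|1297 − 300| = 997.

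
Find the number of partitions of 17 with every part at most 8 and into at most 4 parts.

31

There are too many to list fully; the first 12 (by largest part) are:
1, 8, 8
2, 7, 8
1, 1, 7, 8
3, 6, 8
1, 2, 6, 8
4, 5, 8
1, 3, 5, 8
2, 2, 5, 8
1, 4, 4, 8
2, 3, 4, 8
3, 3, 3, 8
3, 7, 7
…and 19 more, for 31 total.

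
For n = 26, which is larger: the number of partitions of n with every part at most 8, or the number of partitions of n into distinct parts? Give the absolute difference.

Partitions of 26 with every part at most 8: 1297.
Partitions of 26 into distinct parts: 165.
|1297 − 165| = 1132.

1132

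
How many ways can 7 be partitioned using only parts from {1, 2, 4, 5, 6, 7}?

Enumerating:
7
1,6
2,5
1,1,5
1,2,4
1,1,1,4
1,2,2,2
1,1,1,2,2
1,1,1,1,1,2
1,1,1,1,1,1,1
That's 10 in total.

10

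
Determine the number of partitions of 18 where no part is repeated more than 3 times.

208

Direct enumeration gives 208 partitions.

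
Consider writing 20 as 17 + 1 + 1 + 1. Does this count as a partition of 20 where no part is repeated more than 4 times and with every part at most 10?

No

The parts sum to 20, and the condition 'no summand exceeds 10' is violated.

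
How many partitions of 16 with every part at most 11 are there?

219

A full systematic count gives 219.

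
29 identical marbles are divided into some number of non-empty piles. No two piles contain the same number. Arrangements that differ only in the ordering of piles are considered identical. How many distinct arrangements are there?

256

Systematic enumeration (by largest part, then next-largest, …) yields 256.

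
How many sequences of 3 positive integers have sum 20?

Equivalently, choose which 2 of the 19 gaps become plus signs: C(19,2) = 171.

171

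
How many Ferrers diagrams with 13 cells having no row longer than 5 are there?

A partial list (first 12 by largest part):
3,5,5
1,2,5,5
1,1,1,5,5
4,4,5
1,3,4,5
2,2,4,5
1,1,2,4,5
1,1,1,1,4,5
2,3,3,5
1,1,3,3,5
1,2,2,3,5
1,1,1,2,3,5
…and 45 more, for 57 total.

57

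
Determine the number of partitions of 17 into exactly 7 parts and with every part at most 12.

There are too many to list fully; the first 12 (by largest part) are:
1+1+1+1+1+1+11
1+1+1+1+1+2+10
1+1+1+1+1+3+9
1+1+1+1+2+2+9
1+1+1+1+1+4+8
1+1+1+1+2+3+8
1+1+1+2+2+2+8
1+1+1+1+1+5+7
1+1+1+1+2+4+7
1+1+1+1+3+3+7
1+1+1+2+2+3+7
1+1+2+2+2+2+7
…and 26 more, for 38 total.

38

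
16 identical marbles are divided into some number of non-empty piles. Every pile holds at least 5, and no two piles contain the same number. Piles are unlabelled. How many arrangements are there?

4

They are:
16
11,5
10,6
9,7
Counting gives 4.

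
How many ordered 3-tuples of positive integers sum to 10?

By stars and bars with positive parts, the count is C(9,2) = 36.

36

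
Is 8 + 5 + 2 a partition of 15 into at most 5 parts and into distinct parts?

The parts sum to 15, and the condition 'there are at most 5 summands' holds; the condition 'all summands are distinct' holds.

Yes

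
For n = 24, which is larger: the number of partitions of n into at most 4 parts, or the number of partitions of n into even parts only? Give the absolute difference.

92

Partitions of 24 into at most 4 parts: 169.
Partitions of 24 into even parts only: 77.
|169 − 77| = 92.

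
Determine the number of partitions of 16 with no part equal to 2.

Enumerating by decreasing first part gives 96 partitions in all.

96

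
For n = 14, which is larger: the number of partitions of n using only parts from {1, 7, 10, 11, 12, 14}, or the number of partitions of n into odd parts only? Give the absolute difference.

15

Partitions of 14 using only parts from {1, 7, 10, 11, 12, 14}: 7.
Partitions of 14 into odd parts only: 22.
|7 − 22| = 15.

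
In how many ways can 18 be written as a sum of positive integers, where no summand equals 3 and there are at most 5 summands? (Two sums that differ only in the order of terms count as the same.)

Enumerating by decreasing first part gives 87 partitions in all.

87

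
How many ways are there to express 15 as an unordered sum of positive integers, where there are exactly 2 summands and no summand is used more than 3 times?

The partitions of 15 that satisfy the conditions:
14+1
13+2
12+3
11+4
10+5
9+6
8+7

7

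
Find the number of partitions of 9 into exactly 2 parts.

4

Listing the qualifying partitions of 9:
8 + 1
7 + 2
6 + 3
5 + 4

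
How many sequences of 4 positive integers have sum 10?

Place 3 bars in the 9 internal gaps of a row of 10 dots: C(9,3) = 84.

84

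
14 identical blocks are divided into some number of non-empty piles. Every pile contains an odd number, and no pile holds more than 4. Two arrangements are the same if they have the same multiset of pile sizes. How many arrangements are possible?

Listing the qualifying partitions of 14:
3, 3, 3, 3, 1, 1
3, 3, 3, 1, 1, 1, 1, 1
3, 3, 1, 1, 1, 1, 1, 1, 1, 1
3, 1, 1, 1, 1, 1, 1, 1, 1, 1, 1, 1
1, 1, 1, 1, 1, 1, 1, 1, 1, 1, 1, 1, 1, 1

5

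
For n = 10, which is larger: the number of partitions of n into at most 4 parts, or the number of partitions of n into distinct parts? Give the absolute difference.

Partitions of 10 into at most 4 parts: 23.
Partitions of 10 into distinct parts: 10.
|23 − 10| = 13.

13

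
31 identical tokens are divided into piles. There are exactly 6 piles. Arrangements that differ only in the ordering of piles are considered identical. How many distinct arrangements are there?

612

There are 612 such partitions.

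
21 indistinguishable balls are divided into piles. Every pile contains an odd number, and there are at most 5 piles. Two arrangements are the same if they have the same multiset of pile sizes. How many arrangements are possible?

31

A partial list (first 12 by largest part):
21
19+1+1
17+3+1
17+1+1+1+1
15+5+1
15+3+3
15+3+1+1+1
13+7+1
13+5+3
13+5+1+1+1
13+3+3+1+1
11+9+1
…and 19 more, for 31 total.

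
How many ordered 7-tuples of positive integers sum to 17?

8008

By stars and bars with positive parts, the count is C(16,6) = 8008.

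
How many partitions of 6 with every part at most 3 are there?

7

The partitions of 6 that satisfy the conditions:
3, 3
3, 2, 1
3, 1, 1, 1
2, 2, 2
2, 2, 1, 1
2, 1, 1, 1, 1
1, 1, 1, 1, 1, 1
That's 7 in total.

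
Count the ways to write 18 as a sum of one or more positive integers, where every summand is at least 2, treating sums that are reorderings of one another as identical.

Counting exhaustively, 88 partitions satisfy the conditions.

88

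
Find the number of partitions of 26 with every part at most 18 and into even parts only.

94

There are 94 such partitions.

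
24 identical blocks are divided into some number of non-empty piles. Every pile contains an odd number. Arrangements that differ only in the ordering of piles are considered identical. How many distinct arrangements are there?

122

Systematic enumeration (by largest part, then next-largest, …) yields 122.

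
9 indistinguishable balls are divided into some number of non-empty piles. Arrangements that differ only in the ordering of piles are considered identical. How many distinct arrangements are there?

30

A partial list (first 12 by largest part):
9
8 + 1
7 + 2
7 + 1 + 1
6 + 3
6 + 2 + 1
6 + 1 + 1 + 1
5 + 4
5 + 3 + 1
5 + 2 + 2
5 + 2 + 1 + 1
5 + 1 + 1 + 1 + 1
…and 18 more, for 30 total.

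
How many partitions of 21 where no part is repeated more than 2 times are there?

243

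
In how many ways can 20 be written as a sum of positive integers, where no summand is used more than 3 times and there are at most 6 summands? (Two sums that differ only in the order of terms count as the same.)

A full systematic count gives 257.

257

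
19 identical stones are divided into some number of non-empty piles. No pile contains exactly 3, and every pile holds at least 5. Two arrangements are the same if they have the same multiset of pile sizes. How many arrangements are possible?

Listing the qualifying partitions of 19:
19
14+5
13+6
12+7
11+8
10+9
9+5+5
8+6+5
7+7+5
7+6+6
Counting gives 10.

10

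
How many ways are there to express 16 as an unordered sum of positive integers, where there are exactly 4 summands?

34

A partial list (first 12 by largest part):
13 + 1 + 1 + 1
12 + 2 + 1 + 1
11 + 3 + 1 + 1
11 + 2 + 2 + 1
10 + 4 + 1 + 1
10 + 3 + 2 + 1
10 + 2 + 2 + 2
9 + 5 + 1 + 1
9 + 4 + 2 + 1
9 + 3 + 3 + 1
9 + 3 + 2 + 2
8 + 6 + 1 + 1
…and 22 more, for 34 total.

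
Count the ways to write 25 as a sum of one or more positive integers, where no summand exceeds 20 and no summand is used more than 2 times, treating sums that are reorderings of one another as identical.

Direct enumeration gives 503 partitions.

503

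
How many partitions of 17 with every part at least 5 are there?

7

The partitions of 17 that satisfy the conditions:
17
5, 12
6, 11
7, 10
8, 9
5, 5, 7
5, 6, 6
That's 7 in total.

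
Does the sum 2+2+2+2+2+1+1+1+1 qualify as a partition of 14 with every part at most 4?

The parts sum to 14, and the condition 'no summand exceeds 4' holds.

Yes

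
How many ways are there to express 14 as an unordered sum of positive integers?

A full systematic count gives 135.

135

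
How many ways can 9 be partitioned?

There are too many to list fully; the first 12 (by largest part) are:
9
1,8
2,7
1,1,7
3,6
1,2,6
1,1,1,6
4,5
1,3,5
2,2,5
1,1,2,5
1,1,1,1,5
…and 18 more, for 30 total.

30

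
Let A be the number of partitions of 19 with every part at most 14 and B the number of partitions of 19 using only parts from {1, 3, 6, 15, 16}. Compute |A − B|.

458

Partitions of 19 with every part at most 14: 478.
Partitions of 19 using only parts from {1, 3, 6, 15, 16}: 20.
|478 − 20| = 458.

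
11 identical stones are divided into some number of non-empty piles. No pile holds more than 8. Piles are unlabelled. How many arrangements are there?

52

A partial list (first 12 by largest part):
8,3
8,2,1
8,1,1,1
7,4
7,3,1
7,2,2
7,2,1,1
7,1,1,1,1
6,5
6,4,1
6,3,2
6,3,1,1
…and 40 more, for 52 total.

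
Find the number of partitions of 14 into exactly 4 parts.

The partitions of 14 that satisfy the conditions:
11 + 1 + 1 + 1
10 + 2 + 1 + 1
9 + 3 + 1 + 1
9 + 2 + 2 + 1
8 + 4 + 1 + 1
8 + 3 + 2 + 1
8 + 2 + 2 + 2
7 + 5 + 1 + 1
7 + 4 + 2 + 1
7 + 3 + 3 + 1
7 + 3 + 2 + 2
6 + 6 + 1 + 1
6 + 5 + 2 + 1
6 + 4 + 3 + 1
6 + 4 + 2 + 2
6 + 3 + 3 + 2
5 + 5 + 3 + 1
5 + 5 + 2 + 2
5 + 4 + 4 + 1
5 + 4 + 3 + 2
5 + 3 + 3 + 3
4 + 4 + 4 + 2
4 + 4 + 3 + 3
Counting gives 23.

23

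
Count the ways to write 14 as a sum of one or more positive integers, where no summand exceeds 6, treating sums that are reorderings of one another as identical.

Direct enumeration gives 90 partitions.

90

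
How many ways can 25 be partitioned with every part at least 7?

11

The partitions of 25 that satisfy the conditions:
25
18 + 7
17 + 8
16 + 9
15 + 10
14 + 11
13 + 12
11 + 7 + 7
10 + 8 + 7
9 + 9 + 7
9 + 8 + 8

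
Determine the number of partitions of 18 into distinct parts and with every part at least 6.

Enumerating:
18
12,6
11,7
10,8
Counting gives 4.

4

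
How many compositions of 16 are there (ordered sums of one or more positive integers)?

Each of the 15 gaps between 16 units is either a break or not: 2^15 = 32768.

32768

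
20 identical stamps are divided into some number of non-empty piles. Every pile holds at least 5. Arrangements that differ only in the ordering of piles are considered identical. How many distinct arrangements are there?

They are:
20
5 + 15
6 + 14
7 + 13
8 + 12
9 + 11
10 + 10
5 + 5 + 10
5 + 6 + 9
5 + 7 + 8
6 + 6 + 8
6 + 7 + 7
5 + 5 + 5 + 5
Counting gives 13.

13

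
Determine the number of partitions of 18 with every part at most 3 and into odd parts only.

Enumerating:
3+3+3+3+3+3
3+3+3+3+3+1+1+1
3+3+3+3+1+1+1+1+1+1
3+3+3+1+1+1+1+1+1+1+1+1
3+3+1+1+1+1+1+1+1+1+1+1+1+1
3+1+1+1+1+1+1+1+1+1+1+1+1+1+1+1
1+1+1+1+1+1+1+1+1+1+1+1+1+1+1+1+1+1

7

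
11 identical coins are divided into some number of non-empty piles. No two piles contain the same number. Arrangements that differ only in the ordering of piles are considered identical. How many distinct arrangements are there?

They are:
11
10, 1
9, 2
8, 3
8, 2, 1
7, 4
7, 3, 1
6, 5
6, 4, 1
6, 3, 2
5, 4, 2
5, 3, 2, 1

12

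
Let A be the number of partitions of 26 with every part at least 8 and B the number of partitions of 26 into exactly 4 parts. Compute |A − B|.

127

Partitions of 26 with every part at least 8: 9.
Partitions of 26 into exactly 4 parts: 136.
|9 − 136| = 127.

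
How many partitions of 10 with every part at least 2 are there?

They are:
10
8,2
7,3
6,4
6,2,2
5,5
5,3,2
4,4,2
4,3,3
4,2,2,2
3,3,2,2
2,2,2,2,2

12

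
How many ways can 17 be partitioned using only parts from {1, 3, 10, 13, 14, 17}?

14

The partitions of 17 that satisfy the conditions:
17
14,3
14,1,1,1
13,3,1
13,1,1,1,1
10,3,3,1
10,3,1,1,1,1
10,1,1,1,1,1,1,1
3,3,3,3,3,1,1
3,3,3,3,1,1,1,1,1
3,3,3,1,1,1,1,1,1,1,1
3,3,1,1,1,1,1,1,1,1,1,1,1
3,1,1,1,1,1,1,1,1,1,1,1,1,1,1
1,1,1,1,1,1,1,1,1,1,1,1,1,1,1,1,1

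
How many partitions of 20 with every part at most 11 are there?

Enumerating by decreasing first part gives 560 partitions in all.

560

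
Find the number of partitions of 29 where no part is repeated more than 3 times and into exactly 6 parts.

Counting exhaustively, 412 partitions satisfy the conditions.

412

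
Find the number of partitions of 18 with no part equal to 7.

329

A full systematic count gives 329.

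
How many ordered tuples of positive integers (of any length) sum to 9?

256

The number of compositions of n is 2^(n−1); here 2^8 = 256.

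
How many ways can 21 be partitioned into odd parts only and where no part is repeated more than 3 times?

A partial list (first 12 by largest part):
21
1,1,19
1,3,17
1,5,15
3,3,15
1,1,1,3,15
1,7,13
3,5,13
1,1,1,5,13
1,1,3,3,13
1,9,11
3,7,11
…and 20 more, for 32 total.

32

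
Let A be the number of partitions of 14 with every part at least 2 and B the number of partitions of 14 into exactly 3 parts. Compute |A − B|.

Partitions of 14 with every part at least 2: 34.
Partitions of 14 into exactly 3 parts: 16.
|34 − 16| = 18.

18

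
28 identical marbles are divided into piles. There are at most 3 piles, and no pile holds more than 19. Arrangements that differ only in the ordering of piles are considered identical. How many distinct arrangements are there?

A partial list (first 12 by largest part):
19+9
19+8+1
19+7+2
19+6+3
19+5+4
18+10
18+9+1
18+8+2
18+7+3
18+6+4
18+5+5
17+11
…and 43 more, for 55 total.

55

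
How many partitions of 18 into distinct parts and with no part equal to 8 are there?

37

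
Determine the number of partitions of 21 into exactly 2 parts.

10

Listing the qualifying partitions of 21:
1,20
2,19
3,18
4,17
5,16
6,15
7,14
8,13
9,12
10,11
That's 10 in total.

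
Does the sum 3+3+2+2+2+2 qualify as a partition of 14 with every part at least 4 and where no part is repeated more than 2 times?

No

The parts sum to 14, and the condition 'every summand is at least 4' is violated.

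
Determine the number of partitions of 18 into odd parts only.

A partial list (first 12 by largest part):
17,1
15,3
15,1,1,1
13,5
13,3,1,1
13,1,1,1,1,1
11,7
11,5,1,1
11,3,3,1
11,3,1,1,1,1
11,1,1,1,1,1,1,1
9,9
…and 34 more, for 46 total.

46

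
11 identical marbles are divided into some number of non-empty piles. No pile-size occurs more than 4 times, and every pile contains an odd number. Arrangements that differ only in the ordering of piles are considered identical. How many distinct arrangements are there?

8

The partitions of 11 that satisfy the conditions:
11
1 + 1 + 9
1 + 3 + 7
1 + 1 + 1 + 1 + 7
1 + 5 + 5
3 + 3 + 5
1 + 1 + 1 + 3 + 5
1 + 1 + 3 + 3 + 3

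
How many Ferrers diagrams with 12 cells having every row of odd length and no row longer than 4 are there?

Enumerating:
3+3+3+3
3+3+3+1+1+1
3+3+1+1+1+1+1+1
3+1+1+1+1+1+1+1+1+1
1+1+1+1+1+1+1+1+1+1+1+1
Counting gives 5.

5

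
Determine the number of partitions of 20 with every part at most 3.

There are too many to list fully; the first 12 (by largest part) are:
3, 3, 3, 3, 3, 3, 2
3, 3, 3, 3, 3, 3, 1, 1
3, 3, 3, 3, 3, 2, 2, 1
3, 3, 3, 3, 3, 2, 1, 1, 1
3, 3, 3, 3, 3, 1, 1, 1, 1, 1
3, 3, 3, 3, 2, 2, 2, 2
3, 3, 3, 3, 2, 2, 2, 1, 1
3, 3, 3, 3, 2, 2, 1, 1, 1, 1
3, 3, 3, 3, 2, 1, 1, 1, 1, 1, 1
3, 3, 3, 3, 1, 1, 1, 1, 1, 1, 1, 1
3, 3, 3, 2, 2, 2, 2, 2, 1
3, 3, 3, 2, 2, 2, 2, 1, 1, 1
…and 32 more, for 44 total.

44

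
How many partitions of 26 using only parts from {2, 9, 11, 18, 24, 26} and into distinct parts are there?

2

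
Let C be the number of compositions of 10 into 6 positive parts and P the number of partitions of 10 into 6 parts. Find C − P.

Ordered (compositions into 6 parts): C(9,5) = 126.
Unordered (partitions into 6 parts): 5.
Difference: 126 − 5 = 121.

121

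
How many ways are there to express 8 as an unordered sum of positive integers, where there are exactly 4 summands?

Listing the qualifying partitions of 8:
1,1,1,5
1,1,2,4
1,1,3,3
1,2,2,3
2,2,2,2

5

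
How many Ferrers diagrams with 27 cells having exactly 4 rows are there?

There are 150 such partitions.

150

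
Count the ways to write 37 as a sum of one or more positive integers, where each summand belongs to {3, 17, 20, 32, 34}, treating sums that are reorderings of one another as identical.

The partitions of 37 that satisfy the conditions:
3 + 34
17 + 20
3 + 17 + 17
That's 3 in total.

3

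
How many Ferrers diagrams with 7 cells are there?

15

They are:
7
6,1
5,2
5,1,1
4,3
4,2,1
4,1,1,1
3,3,1
3,2,2
3,2,1,1
3,1,1,1,1
2,2,2,1
2,2,1,1,1
2,1,1,1,1,1
1,1,1,1,1,1,1
Counting gives 15.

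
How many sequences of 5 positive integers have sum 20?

3876

By stars and bars with positive parts, the count is C(19,4) = 3876.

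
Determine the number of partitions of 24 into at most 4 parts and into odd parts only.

There are too many to list fully; the first 12 (by largest part) are:
23 + 1
21 + 3
21 + 1 + 1 + 1
19 + 5
19 + 3 + 1 + 1
17 + 7
17 + 5 + 1 + 1
17 + 3 + 3 + 1
15 + 9
15 + 7 + 1 + 1
15 + 5 + 3 + 1
15 + 3 + 3 + 3
…and 17 more, for 29 total.

29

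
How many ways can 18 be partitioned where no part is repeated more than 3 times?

208

Direct enumeration gives 208 partitions.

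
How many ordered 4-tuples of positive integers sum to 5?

4

By stars and bars with positive parts, the count is C(4,3) = 4.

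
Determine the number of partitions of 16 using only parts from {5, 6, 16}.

2

Enumerating:
16
5,5,6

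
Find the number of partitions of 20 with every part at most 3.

A partial list (first 12 by largest part):
3, 3, 3, 3, 3, 3, 2
3, 3, 3, 3, 3, 3, 1, 1
3, 3, 3, 3, 3, 2, 2, 1
3, 3, 3, 3, 3, 2, 1, 1, 1
3, 3, 3, 3, 3, 1, 1, 1, 1, 1
3, 3, 3, 3, 2, 2, 2, 2
3, 3, 3, 3, 2, 2, 2, 1, 1
3, 3, 3, 3, 2, 2, 1, 1, 1, 1
3, 3, 3, 3, 2, 1, 1, 1, 1, 1, 1
3, 3, 3, 3, 1, 1, 1, 1, 1, 1, 1, 1
3, 3, 3, 2, 2, 2, 2, 2, 1
3, 3, 3, 2, 2, 2, 2, 1, 1, 1
…and 32 more, for 44 total.

44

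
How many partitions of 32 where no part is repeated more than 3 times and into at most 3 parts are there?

Enumerating by decreasing first part gives 102 partitions in all.

102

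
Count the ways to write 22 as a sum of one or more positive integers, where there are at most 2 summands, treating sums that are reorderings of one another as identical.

12

They are:
22
21, 1
20, 2
19, 3
18, 4
17, 5
16, 6
15, 7
14, 8
13, 9
12, 10
11, 11
That's 12 in total.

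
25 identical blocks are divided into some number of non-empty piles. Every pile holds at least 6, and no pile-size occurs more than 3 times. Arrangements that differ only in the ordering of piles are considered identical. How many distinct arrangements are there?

17

The partitions of 25 that satisfy the conditions:
25
6, 19
7, 18
8, 17
9, 16
10, 15
11, 14
12, 13
6, 6, 13
6, 7, 12
6, 8, 11
7, 7, 11
6, 9, 10
7, 8, 10
7, 9, 9
8, 8, 9
6, 6, 6, 7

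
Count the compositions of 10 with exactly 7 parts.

Equivalently, choose which 6 of the 9 gaps become plus signs: C(9,6) = 84.

84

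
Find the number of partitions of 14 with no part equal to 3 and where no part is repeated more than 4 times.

56

A partial list (first 12 by largest part):
14
1 + 13
2 + 12
1 + 1 + 12
1 + 2 + 11
1 + 1 + 1 + 11
4 + 10
2 + 2 + 10
1 + 1 + 2 + 10
1 + 1 + 1 + 1 + 10
5 + 9
1 + 4 + 9
…and 44 more, for 56 total.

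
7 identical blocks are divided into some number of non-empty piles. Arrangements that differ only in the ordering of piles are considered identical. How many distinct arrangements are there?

The partitions of 7 that satisfy the conditions:
7
6+1
5+2
5+1+1
4+3
4+2+1
4+1+1+1
3+3+1
3+2+2
3+2+1+1
3+1+1+1+1
2+2+2+1
2+2+1+1+1
2+1+1+1+1+1
1+1+1+1+1+1+1

15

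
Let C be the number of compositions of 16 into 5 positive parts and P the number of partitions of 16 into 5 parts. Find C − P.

Compositions: C(15,4) = 1365.
Unordered (partitions into 5 parts): 37.
Difference: 1365 − 37 = 1328.

1328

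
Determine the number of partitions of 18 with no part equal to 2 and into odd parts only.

46

A partial list (first 12 by largest part):
1+17
3+15
1+1+1+15
5+13
1+1+3+13
1+1+1+1+1+13
7+11
1+1+5+11
1+3+3+11
1+1+1+1+3+11
1+1+1+1+1+1+1+11
9+9
…and 34 more, for 46 total.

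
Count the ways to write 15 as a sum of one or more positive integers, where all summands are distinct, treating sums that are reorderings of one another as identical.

A partial list (first 12 by largest part):
15
14+1
13+2
12+3
12+2+1
11+4
11+3+1
10+5
10+4+1
10+3+2
9+6
9+5+1
…and 15 more, for 27 total.

27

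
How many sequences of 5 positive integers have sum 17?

1820

Place 4 bars in the 16 internal gaps of a row of 17 dots: C(16,4) = 1820.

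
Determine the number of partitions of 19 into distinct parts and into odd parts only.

6

They are:
19
15 + 3 + 1
13 + 5 + 1
11 + 7 + 1
11 + 5 + 3
9 + 7 + 3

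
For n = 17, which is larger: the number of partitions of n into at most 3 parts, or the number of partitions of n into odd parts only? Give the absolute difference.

5

Partitions of 17 into at most 3 parts: 33.
Partitions of 17 into odd parts only: 38.
|33 − 38| = 5.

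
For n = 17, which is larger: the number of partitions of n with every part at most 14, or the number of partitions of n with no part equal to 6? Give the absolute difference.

Partitions of 17 with every part at most 14: 293.
Partitions of 17 with no part equal to 6: 241.
|293 − 241| = 52.

52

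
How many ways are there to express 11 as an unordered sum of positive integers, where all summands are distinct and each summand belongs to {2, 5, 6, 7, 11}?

2

Enumerating:
11
6 + 5
Counting gives 2.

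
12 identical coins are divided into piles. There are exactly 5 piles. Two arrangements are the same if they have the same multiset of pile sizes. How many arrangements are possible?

The partitions of 12 that satisfy the conditions:
1,1,1,1,8
1,1,1,2,7
1,1,1,3,6
1,1,2,2,6
1,1,1,4,5
1,1,2,3,5
1,2,2,2,5
1,1,2,4,4
1,1,3,3,4
1,2,2,3,4
2,2,2,2,4
1,2,3,3,3
2,2,2,3,3
Counting gives 13.

13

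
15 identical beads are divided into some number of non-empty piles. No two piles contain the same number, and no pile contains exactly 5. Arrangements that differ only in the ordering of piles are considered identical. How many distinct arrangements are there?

Listing the qualifying partitions of 15:
15
14, 1
13, 2
12, 3
12, 2, 1
11, 4
11, 3, 1
10, 4, 1
10, 3, 2
9, 6
9, 4, 2
9, 3, 2, 1
8, 7
8, 6, 1
8, 4, 3
8, 4, 2, 1
7, 6, 2
7, 4, 3, 1
6, 4, 3, 2

19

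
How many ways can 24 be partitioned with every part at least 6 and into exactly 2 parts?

The partitions of 24 that satisfy the conditions:
18,6
17,7
16,8
15,9
14,10
13,11
12,12
Counting gives 7.

7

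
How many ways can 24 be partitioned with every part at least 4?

50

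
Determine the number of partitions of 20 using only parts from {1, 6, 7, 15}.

10

Enumerating:
15+1+1+1+1+1
7+7+6
7+7+1+1+1+1+1+1
7+6+6+1
7+6+1+1+1+1+1+1+1
7+1+1+1+1+1+1+1+1+1+1+1+1+1
6+6+6+1+1
6+6+1+1+1+1+1+1+1+1
6+1+1+1+1+1+1+1+1+1+1+1+1+1+1
1+1+1+1+1+1+1+1+1+1+1+1+1+1+1+1+1+1+1+1
That's 10 in total.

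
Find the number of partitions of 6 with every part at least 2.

4

They are:
6
4 + 2
3 + 3
2 + 2 + 2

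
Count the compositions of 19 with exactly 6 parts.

8568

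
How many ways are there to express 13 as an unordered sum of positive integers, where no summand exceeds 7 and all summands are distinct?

Enumerating:
6+7
1+5+7
2+4+7
1+2+3+7
2+5+6
3+4+6
1+2+4+6
1+3+4+5
Counting gives 8.

8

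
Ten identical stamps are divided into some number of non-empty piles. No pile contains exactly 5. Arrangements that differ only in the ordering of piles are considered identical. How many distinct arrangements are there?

A partial list (first 12 by largest part):
10
1,9
2,8
1,1,8
3,7
1,2,7
1,1,1,7
4,6
1,3,6
2,2,6
1,1,2,6
1,1,1,1,6
…and 23 more, for 35 total.

35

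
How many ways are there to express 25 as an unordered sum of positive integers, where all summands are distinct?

Enumerating by decreasing first part gives 142 partitions in all.

142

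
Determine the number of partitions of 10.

42

A partial list (first 12 by largest part):
10
9,1
8,2
8,1,1
7,3
7,2,1
7,1,1,1
6,4
6,3,1
6,2,2
6,2,1,1
6,1,1,1,1
…and 30 more, for 42 total.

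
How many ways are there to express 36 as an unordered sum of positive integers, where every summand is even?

385

Direct enumeration gives 385 partitions.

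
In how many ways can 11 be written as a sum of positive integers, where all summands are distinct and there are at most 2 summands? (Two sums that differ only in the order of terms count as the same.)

6

The partitions of 11 that satisfy the conditions:
11
10,1
9,2
8,3
7,4
6,5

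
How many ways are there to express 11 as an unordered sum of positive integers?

56

A partial list (first 12 by largest part):
11
10+1
9+2
9+1+1
8+3
8+2+1
8+1+1+1
7+4
7+3+1
7+2+2
7+2+1+1
7+1+1+1+1
…and 44 more, for 56 total.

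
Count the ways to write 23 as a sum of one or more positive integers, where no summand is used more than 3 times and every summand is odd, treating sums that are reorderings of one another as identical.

41

There are too many to list fully; the first 12 (by largest part) are:
23
1,1,21
1,3,19
1,5,17
3,3,17
1,1,1,3,17
1,7,15
3,5,15
1,1,1,5,15
1,1,3,3,15
1,9,13
3,7,13
…and 29 more, for 41 total.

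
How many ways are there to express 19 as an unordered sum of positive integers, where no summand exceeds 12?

460

Enumerating by decreasing first part gives 460 partitions in all.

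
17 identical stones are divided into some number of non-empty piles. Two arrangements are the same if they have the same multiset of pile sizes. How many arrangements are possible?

Direct enumeration gives 297 partitions.

297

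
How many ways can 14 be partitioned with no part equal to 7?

There are 120 such partitions.

120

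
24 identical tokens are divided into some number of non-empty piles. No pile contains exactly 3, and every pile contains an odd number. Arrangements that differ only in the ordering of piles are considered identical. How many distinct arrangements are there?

46

A partial list (first 12 by largest part):
1 + 23
1 + 1 + 1 + 21
5 + 19
1 + 1 + 1 + 1 + 1 + 19
7 + 17
1 + 1 + 5 + 17
1 + 1 + 1 + 1 + 1 + 1 + 1 + 17
9 + 15
1 + 1 + 7 + 15
1 + 1 + 1 + 1 + 5 + 15
1 + 1 + 1 + 1 + 1 + 1 + 1 + 1 + 1 + 15
11 + 13
…and 34 more, for 46 total.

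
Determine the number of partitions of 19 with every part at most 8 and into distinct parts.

13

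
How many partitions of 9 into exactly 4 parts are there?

6

They are:
6,1,1,1
5,2,1,1
4,3,1,1
4,2,2,1
3,3,2,1
3,2,2,2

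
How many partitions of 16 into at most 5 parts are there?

101

Counting exhaustively, 101 partitions satisfy the conditions.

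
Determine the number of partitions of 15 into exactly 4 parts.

27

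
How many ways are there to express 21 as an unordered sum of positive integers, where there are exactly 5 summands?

A full systematic count gives 101.

101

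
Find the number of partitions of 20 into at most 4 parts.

108

There are 108 such partitions.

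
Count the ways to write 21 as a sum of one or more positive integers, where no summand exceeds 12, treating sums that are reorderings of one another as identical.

725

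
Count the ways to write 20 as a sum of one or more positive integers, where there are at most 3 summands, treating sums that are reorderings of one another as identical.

There are too many to list fully; the first 12 (by largest part) are:
20
19 + 1
18 + 2
18 + 1 + 1
17 + 3
17 + 2 + 1
16 + 4
16 + 3 + 1
16 + 2 + 2
15 + 5
15 + 4 + 1
15 + 3 + 2
…and 32 more, for 44 total.

44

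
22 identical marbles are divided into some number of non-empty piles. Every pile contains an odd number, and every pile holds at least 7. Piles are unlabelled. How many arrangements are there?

The partitions of 22 that satisfy the conditions:
15, 7
13, 9
11, 11

3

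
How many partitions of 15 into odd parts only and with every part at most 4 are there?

6

The partitions of 15 that satisfy the conditions:
3 + 3 + 3 + 3 + 3
3 + 3 + 3 + 3 + 1 + 1 + 1
3 + 3 + 3 + 1 + 1 + 1 + 1 + 1 + 1
3 + 3 + 1 + 1 + 1 + 1 + 1 + 1 + 1 + 1 + 1
3 + 1 + 1 + 1 + 1 + 1 + 1 + 1 + 1 + 1 + 1 + 1 + 1
1 + 1 + 1 + 1 + 1 + 1 + 1 + 1 + 1 + 1 + 1 + 1 + 1 + 1 + 1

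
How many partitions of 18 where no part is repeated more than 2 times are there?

A full systematic count gives 135.

135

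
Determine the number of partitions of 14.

Enumerating by decreasing first part gives 135 partitions in all.

135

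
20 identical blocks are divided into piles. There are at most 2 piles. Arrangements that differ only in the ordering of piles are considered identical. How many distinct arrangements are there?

11

The partitions of 20 that satisfy the conditions:
20
19+1
18+2
17+3
16+4
15+5
14+6
13+7
12+8
11+9
10+10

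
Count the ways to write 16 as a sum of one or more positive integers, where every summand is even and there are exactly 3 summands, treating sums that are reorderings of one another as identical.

They are:
12, 2, 2
10, 4, 2
8, 6, 2
8, 4, 4
6, 6, 4
That's 5 in total.

5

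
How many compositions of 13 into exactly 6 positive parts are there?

792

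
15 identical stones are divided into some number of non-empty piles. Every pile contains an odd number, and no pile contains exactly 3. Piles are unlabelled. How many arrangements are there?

12

The partitions of 15 that satisfy the conditions:
15
13 + 1 + 1
11 + 1 + 1 + 1 + 1
9 + 5 + 1
9 + 1 + 1 + 1 + 1 + 1 + 1
7 + 7 + 1
7 + 5 + 1 + 1 + 1
7 + 1 + 1 + 1 + 1 + 1 + 1 + 1 + 1
5 + 5 + 5
5 + 5 + 1 + 1 + 1 + 1 + 1
5 + 1 + 1 + 1 + 1 + 1 + 1 + 1 + 1 + 1 + 1
1 + 1 + 1 + 1 + 1 + 1 + 1 + 1 + 1 + 1 + 1 + 1 + 1 + 1 + 1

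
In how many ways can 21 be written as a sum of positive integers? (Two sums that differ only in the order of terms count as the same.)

792

Direct enumeration gives 792 partitions.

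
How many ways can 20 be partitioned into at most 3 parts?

There are too many to list fully; the first 12 (by largest part) are:
20
19,1
18,2
18,1,1
17,3
17,2,1
16,4
16,3,1
16,2,2
15,5
15,4,1
15,3,2
…and 32 more, for 44 total.

44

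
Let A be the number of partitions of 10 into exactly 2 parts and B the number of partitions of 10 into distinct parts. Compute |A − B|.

5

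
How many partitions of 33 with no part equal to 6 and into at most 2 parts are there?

16

They are:
33
32 + 1
31 + 2
30 + 3
29 + 4
28 + 5
26 + 7
25 + 8
24 + 9
23 + 10
22 + 11
21 + 12
20 + 13
19 + 14
18 + 15
17 + 16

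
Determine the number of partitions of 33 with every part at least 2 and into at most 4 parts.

Systematic enumeration (by largest part, then next-largest, …) yields 276.

276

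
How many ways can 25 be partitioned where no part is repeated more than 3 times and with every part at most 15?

800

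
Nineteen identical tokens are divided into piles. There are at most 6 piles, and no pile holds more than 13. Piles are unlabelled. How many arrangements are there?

216

Enumerating by decreasing first part gives 216 partitions in all.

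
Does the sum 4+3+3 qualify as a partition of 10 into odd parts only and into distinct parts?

No

The parts sum to 10, and the condition 'every summand is odd' is violated.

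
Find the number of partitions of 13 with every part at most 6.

71

Direct enumeration gives 71 partitions.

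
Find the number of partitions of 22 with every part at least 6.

11

Enumerating:
22
16, 6
15, 7
14, 8
13, 9
12, 10
11, 11
10, 6, 6
9, 7, 6
8, 8, 6
8, 7, 7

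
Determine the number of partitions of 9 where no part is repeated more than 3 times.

22

The partitions of 9 that satisfy the conditions:
9
8 + 1
7 + 2
7 + 1 + 1
6 + 3
6 + 2 + 1
6 + 1 + 1 + 1
5 + 4
5 + 3 + 1
5 + 2 + 2
5 + 2 + 1 + 1
4 + 4 + 1
4 + 3 + 2
4 + 3 + 1 + 1
4 + 2 + 2 + 1
4 + 2 + 1 + 1 + 1
3 + 3 + 3
3 + 3 + 2 + 1
3 + 3 + 1 + 1 + 1
3 + 2 + 2 + 2
3 + 2 + 2 + 1 + 1
2 + 2 + 2 + 1 + 1 + 1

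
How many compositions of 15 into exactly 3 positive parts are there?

Equivalently, choose which 2 of the 14 gaps become plus signs: C(14,2) = 91.

91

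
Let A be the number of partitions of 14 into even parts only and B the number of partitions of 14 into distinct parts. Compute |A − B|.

7

Partitions of 14 into even parts only: 15.
Partitions of 14 into distinct parts: 22.
|15 − 22| = 7.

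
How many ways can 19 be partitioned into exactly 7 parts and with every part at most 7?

46

A partial list (first 12 by largest part):
7,7,1,1,1,1,1
7,6,2,1,1,1,1
7,5,3,1,1,1,1
7,5,2,2,1,1,1
7,4,4,1,1,1,1
7,4,3,2,1,1,1
7,4,2,2,2,1,1
7,3,3,3,1,1,1
7,3,3,2,2,1,1
7,3,2,2,2,2,1
7,2,2,2,2,2,2
6,6,3,1,1,1,1
…and 34 more, for 46 total.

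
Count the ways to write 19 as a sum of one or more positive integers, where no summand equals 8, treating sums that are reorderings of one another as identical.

434

Systematic enumeration (by largest part, then next-largest, …) yields 434.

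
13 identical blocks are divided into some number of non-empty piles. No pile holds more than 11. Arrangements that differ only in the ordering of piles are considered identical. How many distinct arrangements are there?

Enumerating by decreasing first part gives 99 partitions in all.

99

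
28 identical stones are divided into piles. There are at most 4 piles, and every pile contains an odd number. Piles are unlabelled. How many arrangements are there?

There are too many to list fully; the first 12 (by largest part) are:
27,1
25,3
25,1,1,1
23,5
23,3,1,1
21,7
21,5,1,1
21,3,3,1
19,9
19,7,1,1
19,5,3,1
19,3,3,3
…and 29 more, for 41 total.

41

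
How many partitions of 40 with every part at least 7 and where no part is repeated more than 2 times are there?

86

Systematic enumeration (by largest part, then next-largest, …) yields 86.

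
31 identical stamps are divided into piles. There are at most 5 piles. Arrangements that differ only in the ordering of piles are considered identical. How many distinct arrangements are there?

748

Counting exhaustively, 748 partitions satisfy the conditions.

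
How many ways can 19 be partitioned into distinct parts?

A partial list (first 12 by largest part):
19
18+1
17+2
16+3
16+2+1
15+4
15+3+1
14+5
14+4+1
14+3+2
13+6
13+5+1
…and 42 more, for 54 total.

54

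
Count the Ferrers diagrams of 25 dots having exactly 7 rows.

Direct enumeration gives 248 partitions.

248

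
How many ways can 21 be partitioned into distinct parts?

There are 76 such partitions.

76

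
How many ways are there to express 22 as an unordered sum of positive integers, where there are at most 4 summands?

136

A full systematic count gives 136.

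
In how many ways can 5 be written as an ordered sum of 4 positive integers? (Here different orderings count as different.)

4

Place 3 bars in the 4 internal gaps of a row of 5 dots: C(4,3) = 4.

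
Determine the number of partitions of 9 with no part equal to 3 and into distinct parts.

5

Enumerating:
9
8+1
7+2
6+2+1
5+4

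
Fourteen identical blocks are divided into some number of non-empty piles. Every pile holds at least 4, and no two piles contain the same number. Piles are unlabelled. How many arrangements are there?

4

Enumerating:
14
10+4
9+5
8+6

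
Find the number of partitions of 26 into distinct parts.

165

Counting exhaustively, 165 partitions satisfy the conditions.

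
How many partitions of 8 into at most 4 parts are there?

They are:
8
7,1
6,2
6,1,1
5,3
5,2,1
5,1,1,1
4,4
4,3,1
4,2,2
4,2,1,1
3,3,2
3,3,1,1
3,2,2,1
2,2,2,2

15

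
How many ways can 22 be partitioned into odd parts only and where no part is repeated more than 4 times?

A partial list (first 12 by largest part):
21, 1
19, 3
19, 1, 1, 1
17, 5
17, 3, 1, 1
15, 7
15, 5, 1, 1
15, 3, 3, 1
15, 3, 1, 1, 1, 1
13, 9
13, 7, 1, 1
13, 5, 3, 1
…and 35 more, for 47 total.

47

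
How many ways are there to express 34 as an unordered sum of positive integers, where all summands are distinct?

Enumerating by decreasing first part gives 512 partitions in all.

512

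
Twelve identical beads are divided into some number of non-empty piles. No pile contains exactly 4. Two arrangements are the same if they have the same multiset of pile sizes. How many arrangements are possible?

A partial list (first 12 by largest part):
12
1+11
2+10
1+1+10
3+9
1+2+9
1+1+1+9
1+3+8
2+2+8
1+1+2+8
1+1+1+1+8
5+7
…and 43 more, for 55 total.

55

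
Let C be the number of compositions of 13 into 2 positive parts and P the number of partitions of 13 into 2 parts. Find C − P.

Compositions: C(12,1) = 12.
Partitions of 13 into exactly 2 parts: 6.
Difference: 12 − 6 = 6.

6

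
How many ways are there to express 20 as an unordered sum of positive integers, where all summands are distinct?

There are too many to list fully; the first 12 (by largest part) are:
20
19 + 1
18 + 2
17 + 3
17 + 2 + 1
16 + 4
16 + 3 + 1
15 + 5
15 + 4 + 1
15 + 3 + 2
14 + 6
14 + 5 + 1
…and 52 more, for 64 total.

64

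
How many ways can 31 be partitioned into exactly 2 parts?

They are:
30 + 1
29 + 2
28 + 3
27 + 4
26 + 5
25 + 6
24 + 7
23 + 8
22 + 9
21 + 10
20 + 11
19 + 12
18 + 13
17 + 14
16 + 15
That's 15 in total.

15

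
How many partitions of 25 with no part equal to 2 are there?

There are 703 such partitions.

703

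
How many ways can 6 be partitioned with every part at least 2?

4

The partitions of 6 that satisfy the conditions:
6
4,2
3,3
2,2,2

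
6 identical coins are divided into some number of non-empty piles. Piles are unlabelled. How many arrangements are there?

11

Enumerating:
6
5+1
4+2
4+1+1
3+3
3+2+1
3+1+1+1
2+2+2
2+2+1+1
2+1+1+1+1
1+1+1+1+1+1
That's 11 in total.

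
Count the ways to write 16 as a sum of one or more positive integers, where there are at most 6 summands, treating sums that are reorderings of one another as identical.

136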